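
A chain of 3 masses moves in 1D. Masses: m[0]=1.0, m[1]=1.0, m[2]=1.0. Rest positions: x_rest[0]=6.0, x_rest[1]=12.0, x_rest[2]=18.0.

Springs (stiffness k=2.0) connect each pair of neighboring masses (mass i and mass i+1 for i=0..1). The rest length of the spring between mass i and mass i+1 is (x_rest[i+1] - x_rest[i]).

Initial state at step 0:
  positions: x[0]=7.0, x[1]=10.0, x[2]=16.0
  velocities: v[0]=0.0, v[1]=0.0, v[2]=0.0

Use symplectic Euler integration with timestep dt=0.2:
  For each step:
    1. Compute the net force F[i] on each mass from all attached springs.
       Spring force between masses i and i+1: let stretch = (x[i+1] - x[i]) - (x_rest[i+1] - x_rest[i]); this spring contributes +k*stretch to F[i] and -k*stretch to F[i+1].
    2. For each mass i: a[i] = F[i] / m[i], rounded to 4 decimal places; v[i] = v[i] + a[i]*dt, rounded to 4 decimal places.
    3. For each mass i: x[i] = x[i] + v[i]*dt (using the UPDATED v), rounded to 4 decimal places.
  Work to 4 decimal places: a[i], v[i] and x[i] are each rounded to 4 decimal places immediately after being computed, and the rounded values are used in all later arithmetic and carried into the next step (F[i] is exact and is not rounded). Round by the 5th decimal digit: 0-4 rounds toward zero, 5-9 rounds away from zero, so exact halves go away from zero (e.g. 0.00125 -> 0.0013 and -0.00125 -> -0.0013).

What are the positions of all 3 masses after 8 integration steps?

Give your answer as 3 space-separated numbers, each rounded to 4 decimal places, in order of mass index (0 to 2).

Answer: 3.6204 11.4994 17.8801

Derivation:
Step 0: x=[7.0000 10.0000 16.0000] v=[0.0000 0.0000 0.0000]
Step 1: x=[6.7600 10.2400 16.0000] v=[-1.2000 1.2000 0.0000]
Step 2: x=[6.3184 10.6624 16.0192] v=[-2.2080 2.1120 0.0960]
Step 3: x=[5.7443 11.1658 16.0899] v=[-2.8704 2.5171 0.3533]
Step 4: x=[5.1239 11.6294 16.2466] v=[-3.1018 2.3181 0.7837]
Step 5: x=[4.5440 11.9420 16.5140] v=[-2.8996 1.5628 1.3368]
Step 6: x=[4.0759 12.0285 16.8956] v=[-2.3404 0.4324 1.9080]
Step 7: x=[3.7640 11.8681 17.3678] v=[-1.5594 -0.8018 2.3612]
Step 8: x=[3.6204 11.4994 17.8801] v=[-0.7178 -1.8436 2.5613]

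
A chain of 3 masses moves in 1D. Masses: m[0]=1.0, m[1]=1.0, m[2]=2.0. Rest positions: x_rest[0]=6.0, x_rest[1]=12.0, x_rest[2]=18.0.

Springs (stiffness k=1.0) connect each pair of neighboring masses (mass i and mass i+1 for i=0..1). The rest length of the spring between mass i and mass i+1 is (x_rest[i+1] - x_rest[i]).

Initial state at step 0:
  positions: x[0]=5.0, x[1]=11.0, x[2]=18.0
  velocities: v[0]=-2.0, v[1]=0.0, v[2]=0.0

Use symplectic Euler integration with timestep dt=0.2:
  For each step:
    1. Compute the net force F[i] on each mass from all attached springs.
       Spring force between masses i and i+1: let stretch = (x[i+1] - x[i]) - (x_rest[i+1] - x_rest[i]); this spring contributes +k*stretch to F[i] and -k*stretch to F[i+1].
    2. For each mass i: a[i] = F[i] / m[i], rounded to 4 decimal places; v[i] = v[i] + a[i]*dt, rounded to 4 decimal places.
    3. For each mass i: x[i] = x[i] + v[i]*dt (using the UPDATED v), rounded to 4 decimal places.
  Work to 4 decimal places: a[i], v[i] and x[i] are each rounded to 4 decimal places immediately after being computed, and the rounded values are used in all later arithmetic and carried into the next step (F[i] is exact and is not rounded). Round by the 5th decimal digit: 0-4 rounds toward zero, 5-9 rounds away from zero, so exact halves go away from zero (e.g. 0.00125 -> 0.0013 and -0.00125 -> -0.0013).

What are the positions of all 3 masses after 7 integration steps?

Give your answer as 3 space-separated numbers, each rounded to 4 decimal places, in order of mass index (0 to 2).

Answer: 3.1080 11.0204 17.5359

Derivation:
Step 0: x=[5.0000 11.0000 18.0000] v=[-2.0000 0.0000 0.0000]
Step 1: x=[4.6000 11.0400 17.9800] v=[-2.0000 0.2000 -0.1000]
Step 2: x=[4.2176 11.1000 17.9412] v=[-1.9120 0.3000 -0.1940]
Step 3: x=[3.8705 11.1584 17.8856] v=[-1.7355 0.2918 -0.2781]
Step 4: x=[3.5749 11.1943 17.8154] v=[-1.4779 0.1797 -0.3508]
Step 5: x=[3.3441 11.1903 17.7328] v=[-1.1540 -0.0200 -0.4129]
Step 6: x=[3.1871 11.1342 17.6394] v=[-0.7848 -0.2807 -0.4672]
Step 7: x=[3.1080 11.0204 17.5359] v=[-0.3954 -0.5691 -0.5177]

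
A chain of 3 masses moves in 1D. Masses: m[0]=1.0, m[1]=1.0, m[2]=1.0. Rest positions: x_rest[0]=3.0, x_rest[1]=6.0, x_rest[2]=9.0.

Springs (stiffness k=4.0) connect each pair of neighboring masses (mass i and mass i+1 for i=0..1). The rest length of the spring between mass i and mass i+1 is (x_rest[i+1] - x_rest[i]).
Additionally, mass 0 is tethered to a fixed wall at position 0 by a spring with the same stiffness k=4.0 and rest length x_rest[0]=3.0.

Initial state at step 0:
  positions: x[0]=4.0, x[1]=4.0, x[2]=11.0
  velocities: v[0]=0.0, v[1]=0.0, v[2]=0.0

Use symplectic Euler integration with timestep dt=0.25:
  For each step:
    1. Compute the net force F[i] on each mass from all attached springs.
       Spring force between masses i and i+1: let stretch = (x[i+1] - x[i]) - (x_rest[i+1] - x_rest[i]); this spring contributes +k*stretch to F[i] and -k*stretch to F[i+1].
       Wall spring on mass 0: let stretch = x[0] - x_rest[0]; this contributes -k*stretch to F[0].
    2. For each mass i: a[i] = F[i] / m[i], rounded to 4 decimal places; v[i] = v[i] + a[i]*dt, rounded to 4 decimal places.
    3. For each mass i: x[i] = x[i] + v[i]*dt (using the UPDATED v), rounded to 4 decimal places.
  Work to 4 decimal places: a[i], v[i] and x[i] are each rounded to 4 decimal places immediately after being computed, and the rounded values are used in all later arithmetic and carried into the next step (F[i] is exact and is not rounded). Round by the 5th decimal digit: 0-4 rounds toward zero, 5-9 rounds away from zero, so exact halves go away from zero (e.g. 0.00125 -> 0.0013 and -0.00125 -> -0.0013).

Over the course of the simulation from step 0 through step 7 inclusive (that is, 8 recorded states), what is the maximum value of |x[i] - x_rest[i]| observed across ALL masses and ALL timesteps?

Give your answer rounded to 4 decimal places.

Step 0: x=[4.0000 4.0000 11.0000] v=[0.0000 0.0000 0.0000]
Step 1: x=[3.0000 5.7500 10.0000] v=[-4.0000 7.0000 -4.0000]
Step 2: x=[1.9375 7.8750 8.6875] v=[-4.2500 8.5000 -5.2500]
Step 3: x=[1.8750 8.7188 7.9219] v=[-0.2500 3.3750 -3.0625]
Step 4: x=[3.0547 7.6524 8.1055] v=[4.7188 -4.2657 0.7344]
Step 5: x=[4.6202 5.5498 8.9258] v=[6.2618 -8.4103 3.2813]
Step 6: x=[5.2630 4.0588 9.6521] v=[2.5712 -5.9639 2.9053]
Step 7: x=[4.2890 4.2672 9.7301] v=[-3.8960 0.8336 0.3120]
Max displacement = 2.7188

Answer: 2.7188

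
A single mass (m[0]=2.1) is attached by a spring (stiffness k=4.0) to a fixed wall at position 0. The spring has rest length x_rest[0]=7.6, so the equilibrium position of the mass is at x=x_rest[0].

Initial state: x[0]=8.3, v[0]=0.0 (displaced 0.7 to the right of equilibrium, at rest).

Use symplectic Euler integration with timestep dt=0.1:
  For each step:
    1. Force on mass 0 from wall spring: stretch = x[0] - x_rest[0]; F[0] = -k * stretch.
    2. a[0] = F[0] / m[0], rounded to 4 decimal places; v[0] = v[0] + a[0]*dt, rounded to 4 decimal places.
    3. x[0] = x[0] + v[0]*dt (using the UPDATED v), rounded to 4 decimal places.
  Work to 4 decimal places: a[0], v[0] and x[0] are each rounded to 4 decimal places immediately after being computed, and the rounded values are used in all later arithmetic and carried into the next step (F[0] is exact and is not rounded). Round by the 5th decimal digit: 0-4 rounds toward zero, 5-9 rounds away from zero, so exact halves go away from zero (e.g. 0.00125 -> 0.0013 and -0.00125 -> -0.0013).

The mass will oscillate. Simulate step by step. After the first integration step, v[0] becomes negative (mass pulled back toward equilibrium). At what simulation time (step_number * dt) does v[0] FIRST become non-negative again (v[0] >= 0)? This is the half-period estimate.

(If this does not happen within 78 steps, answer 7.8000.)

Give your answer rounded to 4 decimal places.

Answer: 2.3000

Derivation:
Step 0: x=[8.3000] v=[0.0000]
Step 1: x=[8.2867] v=[-0.1333]
Step 2: x=[8.2603] v=[-0.2641]
Step 3: x=[8.2213] v=[-0.3899]
Step 4: x=[8.1705] v=[-0.5082]
Step 5: x=[8.1088] v=[-0.6169]
Step 6: x=[8.0374] v=[-0.7138]
Step 7: x=[7.9577] v=[-0.7971]
Step 8: x=[7.8712] v=[-0.8652]
Step 9: x=[7.7795] v=[-0.9169]
Step 10: x=[7.6844] v=[-0.9511]
Step 11: x=[7.5877] v=[-0.9672]
Step 12: x=[7.4912] v=[-0.9649]
Step 13: x=[7.3968] v=[-0.9442]
Step 14: x=[7.3063] v=[-0.9055]
Step 15: x=[7.2213] v=[-0.8496]
Step 16: x=[7.1436] v=[-0.7775]
Step 17: x=[7.0745] v=[-0.6906]
Step 18: x=[7.0155] v=[-0.5905]
Step 19: x=[6.9676] v=[-0.4792]
Step 20: x=[6.9317] v=[-0.3587]
Step 21: x=[6.9086] v=[-0.2314]
Step 22: x=[6.8986] v=[-0.0997]
Step 23: x=[6.9020] v=[0.0339]
First v>=0 after going negative at step 23, time=2.3000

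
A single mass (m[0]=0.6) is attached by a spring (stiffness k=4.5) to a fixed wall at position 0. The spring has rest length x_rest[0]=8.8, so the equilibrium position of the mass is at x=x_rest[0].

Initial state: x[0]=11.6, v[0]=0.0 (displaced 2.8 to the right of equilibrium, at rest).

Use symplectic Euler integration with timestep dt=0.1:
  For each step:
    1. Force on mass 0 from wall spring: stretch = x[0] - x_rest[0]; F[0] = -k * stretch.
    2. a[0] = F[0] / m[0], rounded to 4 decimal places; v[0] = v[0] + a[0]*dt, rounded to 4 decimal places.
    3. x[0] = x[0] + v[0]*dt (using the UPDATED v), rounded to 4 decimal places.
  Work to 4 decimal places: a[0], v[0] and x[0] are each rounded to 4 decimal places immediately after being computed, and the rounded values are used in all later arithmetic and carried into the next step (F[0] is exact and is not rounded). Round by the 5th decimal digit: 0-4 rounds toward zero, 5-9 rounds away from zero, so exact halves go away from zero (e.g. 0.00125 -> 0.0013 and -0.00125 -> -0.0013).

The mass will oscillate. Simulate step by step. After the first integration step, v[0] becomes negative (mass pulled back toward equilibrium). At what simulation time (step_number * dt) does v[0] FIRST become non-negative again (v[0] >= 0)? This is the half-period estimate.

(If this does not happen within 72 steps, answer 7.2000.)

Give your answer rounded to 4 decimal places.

Step 0: x=[11.6000] v=[0.0000]
Step 1: x=[11.3900] v=[-2.1000]
Step 2: x=[10.9858] v=[-4.0425]
Step 3: x=[10.4176] v=[-5.6819]
Step 4: x=[9.7281] v=[-6.8951]
Step 5: x=[8.9690] v=[-7.5912]
Step 6: x=[8.1972] v=[-7.7180]
Step 7: x=[7.4706] v=[-7.2659]
Step 8: x=[6.8437] v=[-6.2689]
Step 9: x=[6.3635] v=[-4.8017]
Step 10: x=[6.0661] v=[-2.9743]
Step 11: x=[5.9737] v=[-0.9239]
Step 12: x=[6.0933] v=[1.1958]
First v>=0 after going negative at step 12, time=1.2000

Answer: 1.2000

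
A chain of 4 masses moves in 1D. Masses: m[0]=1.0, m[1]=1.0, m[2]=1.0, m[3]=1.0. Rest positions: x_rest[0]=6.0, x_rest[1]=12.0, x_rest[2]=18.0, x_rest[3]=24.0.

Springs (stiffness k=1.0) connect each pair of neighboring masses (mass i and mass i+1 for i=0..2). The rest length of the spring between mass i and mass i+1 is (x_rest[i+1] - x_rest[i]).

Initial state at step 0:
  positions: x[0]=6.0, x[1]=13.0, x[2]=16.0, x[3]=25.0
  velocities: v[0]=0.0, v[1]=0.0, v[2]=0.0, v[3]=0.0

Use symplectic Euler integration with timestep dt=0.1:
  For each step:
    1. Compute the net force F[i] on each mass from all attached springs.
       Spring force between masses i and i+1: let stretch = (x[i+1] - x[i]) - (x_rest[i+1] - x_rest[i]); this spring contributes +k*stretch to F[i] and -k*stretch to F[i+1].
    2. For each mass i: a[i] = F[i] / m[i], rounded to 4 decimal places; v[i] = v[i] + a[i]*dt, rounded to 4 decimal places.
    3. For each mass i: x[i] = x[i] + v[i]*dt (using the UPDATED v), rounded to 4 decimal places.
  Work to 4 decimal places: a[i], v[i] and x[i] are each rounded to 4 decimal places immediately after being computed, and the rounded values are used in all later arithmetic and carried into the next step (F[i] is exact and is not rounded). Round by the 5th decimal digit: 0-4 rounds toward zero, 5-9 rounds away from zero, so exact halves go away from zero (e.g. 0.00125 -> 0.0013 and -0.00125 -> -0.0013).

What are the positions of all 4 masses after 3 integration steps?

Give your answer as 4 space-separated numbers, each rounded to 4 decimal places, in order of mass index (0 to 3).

Answer: 6.0575 12.7675 16.3506 24.8245

Derivation:
Step 0: x=[6.0000 13.0000 16.0000 25.0000] v=[0.0000 0.0000 0.0000 0.0000]
Step 1: x=[6.0100 12.9600 16.0600 24.9700] v=[0.1000 -0.4000 0.6000 -0.3000]
Step 2: x=[6.0295 12.8815 16.1781 24.9109] v=[0.1950 -0.7850 1.1810 -0.5910]
Step 3: x=[6.0575 12.7675 16.3506 24.8245] v=[0.2802 -1.1405 1.7246 -0.8643]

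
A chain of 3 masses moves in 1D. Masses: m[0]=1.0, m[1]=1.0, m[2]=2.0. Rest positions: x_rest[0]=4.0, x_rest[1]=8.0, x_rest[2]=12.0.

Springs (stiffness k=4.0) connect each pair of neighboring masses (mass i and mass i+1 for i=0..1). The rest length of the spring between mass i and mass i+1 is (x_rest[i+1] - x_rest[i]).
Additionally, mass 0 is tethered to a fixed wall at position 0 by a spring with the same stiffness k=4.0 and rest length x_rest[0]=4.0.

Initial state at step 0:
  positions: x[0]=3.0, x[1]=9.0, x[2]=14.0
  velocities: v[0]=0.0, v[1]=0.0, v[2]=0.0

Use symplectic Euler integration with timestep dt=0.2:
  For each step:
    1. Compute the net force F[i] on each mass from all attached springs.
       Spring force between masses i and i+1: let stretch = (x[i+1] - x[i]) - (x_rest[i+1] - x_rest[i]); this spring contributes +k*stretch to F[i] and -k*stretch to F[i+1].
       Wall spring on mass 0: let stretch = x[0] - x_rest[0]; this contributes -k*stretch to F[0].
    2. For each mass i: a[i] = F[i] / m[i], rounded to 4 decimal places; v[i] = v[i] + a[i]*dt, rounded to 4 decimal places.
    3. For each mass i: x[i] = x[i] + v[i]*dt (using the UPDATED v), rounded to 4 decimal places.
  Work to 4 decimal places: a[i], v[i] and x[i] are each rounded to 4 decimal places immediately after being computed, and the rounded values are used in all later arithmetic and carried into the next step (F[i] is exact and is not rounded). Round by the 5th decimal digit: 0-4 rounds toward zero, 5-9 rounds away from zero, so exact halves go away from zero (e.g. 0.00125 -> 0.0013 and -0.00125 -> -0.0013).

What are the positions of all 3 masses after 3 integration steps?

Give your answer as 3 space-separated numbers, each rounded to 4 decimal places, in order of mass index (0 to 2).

Answer: 5.0598 8.5494 13.4977

Derivation:
Step 0: x=[3.0000 9.0000 14.0000] v=[0.0000 0.0000 0.0000]
Step 1: x=[3.4800 8.8400 13.9200] v=[2.4000 -0.8000 -0.4000]
Step 2: x=[4.2608 8.6352 13.7536] v=[3.9040 -1.0240 -0.8320]
Step 3: x=[5.0598 8.5494 13.4977] v=[3.9949 -0.4288 -1.2794]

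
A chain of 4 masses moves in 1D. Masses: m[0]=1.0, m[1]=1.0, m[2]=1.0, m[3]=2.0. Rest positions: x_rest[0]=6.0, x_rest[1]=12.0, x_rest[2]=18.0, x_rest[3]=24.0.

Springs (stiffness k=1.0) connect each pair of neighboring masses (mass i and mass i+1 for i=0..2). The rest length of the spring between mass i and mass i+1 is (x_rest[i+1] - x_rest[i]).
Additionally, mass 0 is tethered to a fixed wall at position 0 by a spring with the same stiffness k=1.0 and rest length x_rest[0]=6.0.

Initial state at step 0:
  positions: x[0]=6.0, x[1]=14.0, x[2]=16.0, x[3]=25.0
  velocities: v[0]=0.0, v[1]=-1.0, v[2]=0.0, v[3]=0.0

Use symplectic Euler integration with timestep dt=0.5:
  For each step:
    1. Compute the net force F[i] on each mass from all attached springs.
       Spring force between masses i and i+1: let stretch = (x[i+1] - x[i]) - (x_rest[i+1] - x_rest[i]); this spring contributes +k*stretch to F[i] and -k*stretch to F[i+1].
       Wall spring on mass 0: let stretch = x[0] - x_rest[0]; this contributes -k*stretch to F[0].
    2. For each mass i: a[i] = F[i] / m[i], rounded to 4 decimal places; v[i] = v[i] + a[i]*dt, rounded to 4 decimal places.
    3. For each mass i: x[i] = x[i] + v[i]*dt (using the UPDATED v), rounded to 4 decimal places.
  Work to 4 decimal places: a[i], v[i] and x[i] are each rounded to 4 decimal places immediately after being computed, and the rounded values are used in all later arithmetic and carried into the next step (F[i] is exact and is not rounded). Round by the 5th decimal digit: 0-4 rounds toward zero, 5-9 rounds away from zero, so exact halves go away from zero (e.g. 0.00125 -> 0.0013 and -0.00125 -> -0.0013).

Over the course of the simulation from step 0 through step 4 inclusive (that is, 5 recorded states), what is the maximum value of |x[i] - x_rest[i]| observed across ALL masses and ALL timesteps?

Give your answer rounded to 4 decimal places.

Step 0: x=[6.0000 14.0000 16.0000 25.0000] v=[0.0000 -1.0000 0.0000 0.0000]
Step 1: x=[6.5000 12.0000 17.7500 24.6250] v=[1.0000 -4.0000 3.5000 -0.7500]
Step 2: x=[6.7500 10.0625 19.7813 24.1406] v=[0.5000 -3.8750 4.0625 -0.9688]
Step 3: x=[6.1406 9.7266 20.4727 23.8613] v=[-1.2188 -0.6719 1.3828 -0.5586]
Step 4: x=[4.8926 11.1807 19.3247 23.9085] v=[-2.4961 2.9082 -2.2960 0.0943]
Max displacement = 2.4727

Answer: 2.4727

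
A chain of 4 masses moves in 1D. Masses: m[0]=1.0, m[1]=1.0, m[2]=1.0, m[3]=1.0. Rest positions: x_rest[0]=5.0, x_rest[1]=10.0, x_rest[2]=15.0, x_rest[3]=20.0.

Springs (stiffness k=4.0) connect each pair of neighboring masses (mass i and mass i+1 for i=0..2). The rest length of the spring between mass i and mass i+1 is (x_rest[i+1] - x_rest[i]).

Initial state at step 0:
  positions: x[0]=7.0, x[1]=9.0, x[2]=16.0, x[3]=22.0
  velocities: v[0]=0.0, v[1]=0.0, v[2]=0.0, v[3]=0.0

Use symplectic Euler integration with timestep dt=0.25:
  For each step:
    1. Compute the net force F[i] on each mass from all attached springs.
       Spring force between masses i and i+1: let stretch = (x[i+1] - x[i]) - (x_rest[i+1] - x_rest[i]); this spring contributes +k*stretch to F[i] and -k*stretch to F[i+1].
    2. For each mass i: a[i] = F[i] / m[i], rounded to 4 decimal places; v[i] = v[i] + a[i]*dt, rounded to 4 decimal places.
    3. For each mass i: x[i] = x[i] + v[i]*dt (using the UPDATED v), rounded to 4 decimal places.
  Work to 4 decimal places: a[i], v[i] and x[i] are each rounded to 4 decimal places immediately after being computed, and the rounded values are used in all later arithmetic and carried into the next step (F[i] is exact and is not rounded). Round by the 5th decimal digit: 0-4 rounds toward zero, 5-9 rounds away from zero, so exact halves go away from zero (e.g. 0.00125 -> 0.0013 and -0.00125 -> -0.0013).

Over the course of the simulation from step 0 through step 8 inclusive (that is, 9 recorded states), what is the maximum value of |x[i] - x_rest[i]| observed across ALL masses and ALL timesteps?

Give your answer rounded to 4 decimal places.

Answer: 2.7813

Derivation:
Step 0: x=[7.0000 9.0000 16.0000 22.0000] v=[0.0000 0.0000 0.0000 0.0000]
Step 1: x=[6.2500 10.2500 15.7500 21.7500] v=[-3.0000 5.0000 -1.0000 -1.0000]
Step 2: x=[5.2500 11.8750 15.6250 21.2500] v=[-4.0000 6.5000 -0.5000 -2.0000]
Step 3: x=[4.6563 12.7813 15.9688 20.5938] v=[-2.3750 3.6250 1.3750 -2.6250]
Step 4: x=[4.8438 12.4532 16.6719 20.0313] v=[0.7500 -1.3125 2.8125 -2.2500]
Step 5: x=[5.6837 11.2774 17.1602 19.8790] v=[3.3594 -4.7032 1.9532 -0.6094]
Step 6: x=[6.6720 10.1739 16.8575 20.2970] v=[3.9531 -4.4141 -1.2108 1.6718]
Step 7: x=[7.2858 9.8658 15.7438 21.1051] v=[2.4550 -1.2324 -4.4549 3.2323]
Step 8: x=[7.2946 10.3822 14.5009 21.8229] v=[0.0350 2.0656 -4.9716 2.8710]
Max displacement = 2.7813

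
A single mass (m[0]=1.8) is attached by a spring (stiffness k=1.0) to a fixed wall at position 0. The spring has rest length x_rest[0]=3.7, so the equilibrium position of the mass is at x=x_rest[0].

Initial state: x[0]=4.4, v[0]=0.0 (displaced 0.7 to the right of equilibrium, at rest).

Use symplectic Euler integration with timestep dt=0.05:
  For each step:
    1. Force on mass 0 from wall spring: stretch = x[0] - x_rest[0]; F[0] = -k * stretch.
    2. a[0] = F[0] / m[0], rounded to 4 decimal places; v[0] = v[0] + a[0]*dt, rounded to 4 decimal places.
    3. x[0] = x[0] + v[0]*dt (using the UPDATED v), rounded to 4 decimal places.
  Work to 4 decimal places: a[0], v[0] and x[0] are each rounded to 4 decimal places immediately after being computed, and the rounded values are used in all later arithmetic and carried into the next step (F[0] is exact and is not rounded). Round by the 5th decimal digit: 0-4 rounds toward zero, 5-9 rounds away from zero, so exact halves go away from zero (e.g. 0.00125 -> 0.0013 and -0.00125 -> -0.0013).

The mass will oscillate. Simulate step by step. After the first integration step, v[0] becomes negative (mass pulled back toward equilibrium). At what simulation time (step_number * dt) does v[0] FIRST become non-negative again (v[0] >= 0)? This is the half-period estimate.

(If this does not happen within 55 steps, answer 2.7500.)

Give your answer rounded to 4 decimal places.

Answer: 2.7500

Derivation:
Step 0: x=[4.4000] v=[0.0000]
Step 1: x=[4.3990] v=[-0.0194]
Step 2: x=[4.3971] v=[-0.0388]
Step 3: x=[4.3942] v=[-0.0582]
Step 4: x=[4.3903] v=[-0.0775]
Step 5: x=[4.3855] v=[-0.0967]
Step 6: x=[4.3797] v=[-0.1157]
Step 7: x=[4.3730] v=[-0.1346]
Step 8: x=[4.3653] v=[-0.1533]
Step 9: x=[4.3567] v=[-0.1718]
Step 10: x=[4.3472] v=[-0.1900]
Step 11: x=[4.3368] v=[-0.2080]
Step 12: x=[4.3255] v=[-0.2257]
Step 13: x=[4.3133] v=[-0.2431]
Step 14: x=[4.3003] v=[-0.2601]
Step 15: x=[4.2865] v=[-0.2768]
Step 16: x=[4.2718] v=[-0.2931]
Step 17: x=[4.2564] v=[-0.3090]
Step 18: x=[4.2402] v=[-0.3245]
Step 19: x=[4.2232] v=[-0.3395]
Step 20: x=[4.2055] v=[-0.3540]
Step 21: x=[4.1871] v=[-0.3680]
Step 22: x=[4.1680] v=[-0.3815]
Step 23: x=[4.1483] v=[-0.3945]
Step 24: x=[4.1280] v=[-0.4070]
Step 25: x=[4.1071] v=[-0.4189]
Step 26: x=[4.0856] v=[-0.4302]
Step 27: x=[4.0636] v=[-0.4409]
Step 28: x=[4.0411] v=[-0.4510]
Step 29: x=[4.0181] v=[-0.4605]
Step 30: x=[3.9946] v=[-0.4693]
Step 31: x=[3.9707] v=[-0.4775]
Step 32: x=[3.9465] v=[-0.4850]
Step 33: x=[3.9219] v=[-0.4918]
Step 34: x=[3.8970] v=[-0.4980]
Step 35: x=[3.8718] v=[-0.5035]
Step 36: x=[3.8464] v=[-0.5083]
Step 37: x=[3.8208] v=[-0.5124]
Step 38: x=[3.7950] v=[-0.5158]
Step 39: x=[3.7691] v=[-0.5184]
Step 40: x=[3.7431] v=[-0.5203]
Step 41: x=[3.7170] v=[-0.5215]
Step 42: x=[3.6909] v=[-0.5220]
Step 43: x=[3.6648] v=[-0.5217]
Step 44: x=[3.6388] v=[-0.5207]
Step 45: x=[3.6129] v=[-0.5190]
Step 46: x=[3.5871] v=[-0.5166]
Step 47: x=[3.5614] v=[-0.5135]
Step 48: x=[3.5359] v=[-0.5097]
Step 49: x=[3.5106] v=[-0.5051]
Step 50: x=[3.4856] v=[-0.4998]
Step 51: x=[3.4609] v=[-0.4938]
Step 52: x=[3.4365] v=[-0.4872]
Step 53: x=[3.4125] v=[-0.4799]
Step 54: x=[3.3889] v=[-0.4719]
Step 55: x=[3.3657] v=[-0.4633]
v[0] did not become non-negative within 55 steps; using fallback time=2.7500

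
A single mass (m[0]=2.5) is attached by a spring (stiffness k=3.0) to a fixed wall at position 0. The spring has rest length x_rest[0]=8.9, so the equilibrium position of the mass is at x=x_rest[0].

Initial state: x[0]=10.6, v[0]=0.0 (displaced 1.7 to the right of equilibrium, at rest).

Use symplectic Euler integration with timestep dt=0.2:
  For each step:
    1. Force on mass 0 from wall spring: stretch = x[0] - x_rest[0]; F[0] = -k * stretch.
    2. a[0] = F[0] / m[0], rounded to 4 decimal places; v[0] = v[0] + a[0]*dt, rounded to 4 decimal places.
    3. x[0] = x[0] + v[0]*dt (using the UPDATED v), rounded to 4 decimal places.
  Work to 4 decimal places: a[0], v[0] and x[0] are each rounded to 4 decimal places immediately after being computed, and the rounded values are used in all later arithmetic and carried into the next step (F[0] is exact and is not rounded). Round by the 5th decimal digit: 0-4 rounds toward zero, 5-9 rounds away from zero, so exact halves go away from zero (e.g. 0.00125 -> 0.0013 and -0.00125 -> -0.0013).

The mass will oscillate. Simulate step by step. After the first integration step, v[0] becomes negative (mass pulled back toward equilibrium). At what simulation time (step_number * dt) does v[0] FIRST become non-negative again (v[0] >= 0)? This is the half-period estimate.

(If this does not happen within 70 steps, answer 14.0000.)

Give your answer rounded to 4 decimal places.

Step 0: x=[10.6000] v=[0.0000]
Step 1: x=[10.5184] v=[-0.4080]
Step 2: x=[10.3591] v=[-0.7964]
Step 3: x=[10.1298] v=[-1.1466]
Step 4: x=[9.8414] v=[-1.4418]
Step 5: x=[9.5079] v=[-1.6677]
Step 6: x=[9.1452] v=[-1.8136]
Step 7: x=[8.7707] v=[-1.8724]
Step 8: x=[8.4024] v=[-1.8414]
Step 9: x=[8.0580] v=[-1.7220]
Step 10: x=[7.7540] v=[-1.5199]
Step 11: x=[7.5050] v=[-1.2449]
Step 12: x=[7.3230] v=[-0.9101]
Step 13: x=[7.2167] v=[-0.5316]
Step 14: x=[7.1912] v=[-0.1276]
Step 15: x=[7.2477] v=[0.2825]
First v>=0 after going negative at step 15, time=3.0000

Answer: 3.0000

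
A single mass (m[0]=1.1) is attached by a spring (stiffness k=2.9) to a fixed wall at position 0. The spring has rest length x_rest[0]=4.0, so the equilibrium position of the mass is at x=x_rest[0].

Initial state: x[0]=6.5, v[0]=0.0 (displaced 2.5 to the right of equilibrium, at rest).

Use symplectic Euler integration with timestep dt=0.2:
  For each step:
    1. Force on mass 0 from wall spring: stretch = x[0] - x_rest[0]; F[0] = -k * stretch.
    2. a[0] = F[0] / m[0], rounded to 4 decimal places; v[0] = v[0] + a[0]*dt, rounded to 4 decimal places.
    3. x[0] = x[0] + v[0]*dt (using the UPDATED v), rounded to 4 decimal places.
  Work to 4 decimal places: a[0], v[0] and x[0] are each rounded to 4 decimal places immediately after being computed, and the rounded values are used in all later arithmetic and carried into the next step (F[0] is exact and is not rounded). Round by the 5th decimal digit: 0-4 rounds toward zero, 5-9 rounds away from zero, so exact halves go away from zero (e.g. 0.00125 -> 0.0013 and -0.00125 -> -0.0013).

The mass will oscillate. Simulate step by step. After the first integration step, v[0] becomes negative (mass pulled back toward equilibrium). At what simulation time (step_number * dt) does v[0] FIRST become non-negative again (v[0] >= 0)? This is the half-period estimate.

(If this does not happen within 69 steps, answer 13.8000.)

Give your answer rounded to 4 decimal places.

Answer: 2.0000

Derivation:
Step 0: x=[6.5000] v=[0.0000]
Step 1: x=[6.2364] v=[-1.3182]
Step 2: x=[5.7369] v=[-2.4974]
Step 3: x=[5.0543] v=[-3.4132]
Step 4: x=[4.2605] v=[-3.9691]
Step 5: x=[3.4392] v=[-4.1065]
Step 6: x=[2.6770] v=[-3.8108]
Step 7: x=[2.0544] v=[-3.1132]
Step 8: x=[1.6369] v=[-2.0873]
Step 9: x=[1.4686] v=[-0.8413]
Step 10: x=[1.5673] v=[0.4934]
First v>=0 after going negative at step 10, time=2.0000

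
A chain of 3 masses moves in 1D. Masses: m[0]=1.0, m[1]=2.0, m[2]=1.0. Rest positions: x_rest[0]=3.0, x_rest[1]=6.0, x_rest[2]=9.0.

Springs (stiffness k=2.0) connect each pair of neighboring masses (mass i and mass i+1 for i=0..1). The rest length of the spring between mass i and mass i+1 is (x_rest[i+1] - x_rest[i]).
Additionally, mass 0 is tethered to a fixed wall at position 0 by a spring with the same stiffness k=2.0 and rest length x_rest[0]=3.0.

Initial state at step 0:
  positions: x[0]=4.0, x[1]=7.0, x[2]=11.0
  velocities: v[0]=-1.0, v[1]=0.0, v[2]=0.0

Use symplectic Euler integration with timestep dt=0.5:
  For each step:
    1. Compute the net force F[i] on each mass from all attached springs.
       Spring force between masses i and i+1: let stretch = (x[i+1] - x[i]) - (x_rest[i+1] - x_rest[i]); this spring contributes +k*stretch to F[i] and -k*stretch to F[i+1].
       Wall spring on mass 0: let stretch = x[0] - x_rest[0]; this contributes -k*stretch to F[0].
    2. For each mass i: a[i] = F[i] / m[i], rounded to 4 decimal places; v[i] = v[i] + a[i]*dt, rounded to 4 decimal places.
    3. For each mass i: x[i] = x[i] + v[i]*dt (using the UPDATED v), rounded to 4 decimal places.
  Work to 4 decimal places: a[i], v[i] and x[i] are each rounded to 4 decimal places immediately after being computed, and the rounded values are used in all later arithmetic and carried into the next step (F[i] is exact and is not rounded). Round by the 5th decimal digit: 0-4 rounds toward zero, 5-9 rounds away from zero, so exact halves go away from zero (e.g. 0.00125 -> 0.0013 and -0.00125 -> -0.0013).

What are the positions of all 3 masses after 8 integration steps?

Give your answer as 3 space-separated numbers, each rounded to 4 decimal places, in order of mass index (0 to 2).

Answer: 1.6859 4.9815 7.8315

Derivation:
Step 0: x=[4.0000 7.0000 11.0000] v=[-1.0000 0.0000 0.0000]
Step 1: x=[3.0000 7.2500 10.5000] v=[-2.0000 0.5000 -1.0000]
Step 2: x=[2.6250 7.2500 9.8750] v=[-0.7500 0.0000 -1.2500]
Step 3: x=[3.2500 6.7500 9.4375] v=[1.2500 -1.0000 -0.8750]
Step 4: x=[4.0000 6.0469 9.1563] v=[1.5000 -1.4063 -0.5625]
Step 5: x=[3.7735 5.6094 8.8204] v=[-0.4531 -0.8751 -0.6719]
Step 6: x=[2.5782 5.5156 8.3790] v=[-2.3907 -0.1876 -0.8829]
Step 7: x=[1.5625 5.4033 8.0059] v=[-2.0315 -0.2246 -0.7463]
Step 8: x=[1.6859 4.9815 7.8315] v=[0.2468 -0.8437 -0.3489]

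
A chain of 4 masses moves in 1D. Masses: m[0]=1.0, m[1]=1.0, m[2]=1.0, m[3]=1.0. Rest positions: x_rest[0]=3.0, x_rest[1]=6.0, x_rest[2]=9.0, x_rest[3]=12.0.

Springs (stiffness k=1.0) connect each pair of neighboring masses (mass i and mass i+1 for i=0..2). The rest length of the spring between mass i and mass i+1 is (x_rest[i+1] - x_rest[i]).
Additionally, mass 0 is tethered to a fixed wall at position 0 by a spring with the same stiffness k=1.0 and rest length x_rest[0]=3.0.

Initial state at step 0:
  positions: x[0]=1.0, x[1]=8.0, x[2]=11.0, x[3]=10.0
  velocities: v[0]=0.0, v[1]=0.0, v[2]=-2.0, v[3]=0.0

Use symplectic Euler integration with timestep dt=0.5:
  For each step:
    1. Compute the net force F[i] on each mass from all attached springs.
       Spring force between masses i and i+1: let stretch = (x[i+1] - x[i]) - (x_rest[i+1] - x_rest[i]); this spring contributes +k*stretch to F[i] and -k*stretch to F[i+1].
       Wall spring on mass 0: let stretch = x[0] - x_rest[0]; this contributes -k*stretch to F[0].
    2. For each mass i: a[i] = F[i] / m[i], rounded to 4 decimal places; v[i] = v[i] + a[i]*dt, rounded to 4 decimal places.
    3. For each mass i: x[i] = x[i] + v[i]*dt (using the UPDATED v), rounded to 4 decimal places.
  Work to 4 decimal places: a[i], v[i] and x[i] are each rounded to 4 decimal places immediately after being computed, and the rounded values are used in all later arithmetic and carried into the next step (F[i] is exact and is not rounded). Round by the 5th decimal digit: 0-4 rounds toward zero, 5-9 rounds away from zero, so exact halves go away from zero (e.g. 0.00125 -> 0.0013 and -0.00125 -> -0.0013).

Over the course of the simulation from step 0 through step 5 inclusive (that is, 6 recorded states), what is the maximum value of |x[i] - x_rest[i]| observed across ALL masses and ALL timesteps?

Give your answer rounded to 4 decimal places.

Step 0: x=[1.0000 8.0000 11.0000 10.0000] v=[0.0000 0.0000 -2.0000 0.0000]
Step 1: x=[2.5000 7.0000 9.0000 11.0000] v=[3.0000 -2.0000 -4.0000 2.0000]
Step 2: x=[4.5000 5.3750 7.0000 12.2500] v=[4.0000 -3.2500 -4.0000 2.5000]
Step 3: x=[5.5938 3.9375 5.9063 12.9375] v=[2.1875 -2.8750 -2.1875 1.3750]
Step 4: x=[4.8750 3.4063 6.0782 12.6172] v=[-1.4376 -1.0625 0.3437 -0.6406]
Step 5: x=[2.5703 3.9102 7.2169 11.4122] v=[-4.6095 1.0078 2.2773 -2.4101]
Max displacement = 3.0937

Answer: 3.0937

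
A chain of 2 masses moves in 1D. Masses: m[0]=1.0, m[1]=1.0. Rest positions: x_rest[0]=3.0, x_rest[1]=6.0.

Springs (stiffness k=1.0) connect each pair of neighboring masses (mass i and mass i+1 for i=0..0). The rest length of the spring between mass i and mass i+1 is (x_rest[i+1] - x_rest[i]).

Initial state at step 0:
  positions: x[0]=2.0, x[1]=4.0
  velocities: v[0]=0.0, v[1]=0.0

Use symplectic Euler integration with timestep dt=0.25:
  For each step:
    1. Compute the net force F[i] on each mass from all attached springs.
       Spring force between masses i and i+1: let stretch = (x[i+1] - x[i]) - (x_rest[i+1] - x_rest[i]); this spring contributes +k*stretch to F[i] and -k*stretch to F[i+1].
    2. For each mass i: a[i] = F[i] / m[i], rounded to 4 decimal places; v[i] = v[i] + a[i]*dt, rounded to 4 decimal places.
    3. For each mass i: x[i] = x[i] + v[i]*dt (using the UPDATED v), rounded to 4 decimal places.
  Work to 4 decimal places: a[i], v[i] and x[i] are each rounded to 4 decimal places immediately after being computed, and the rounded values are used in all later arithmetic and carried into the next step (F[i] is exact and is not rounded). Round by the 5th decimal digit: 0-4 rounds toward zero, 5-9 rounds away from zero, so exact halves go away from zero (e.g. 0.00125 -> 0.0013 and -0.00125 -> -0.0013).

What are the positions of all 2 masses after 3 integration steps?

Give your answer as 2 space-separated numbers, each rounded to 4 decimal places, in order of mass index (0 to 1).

Step 0: x=[2.0000 4.0000] v=[0.0000 0.0000]
Step 1: x=[1.9375 4.0625] v=[-0.2500 0.2500]
Step 2: x=[1.8203 4.1797] v=[-0.4688 0.4688]
Step 3: x=[1.6631 4.3370] v=[-0.6290 0.6290]

Answer: 1.6631 4.3370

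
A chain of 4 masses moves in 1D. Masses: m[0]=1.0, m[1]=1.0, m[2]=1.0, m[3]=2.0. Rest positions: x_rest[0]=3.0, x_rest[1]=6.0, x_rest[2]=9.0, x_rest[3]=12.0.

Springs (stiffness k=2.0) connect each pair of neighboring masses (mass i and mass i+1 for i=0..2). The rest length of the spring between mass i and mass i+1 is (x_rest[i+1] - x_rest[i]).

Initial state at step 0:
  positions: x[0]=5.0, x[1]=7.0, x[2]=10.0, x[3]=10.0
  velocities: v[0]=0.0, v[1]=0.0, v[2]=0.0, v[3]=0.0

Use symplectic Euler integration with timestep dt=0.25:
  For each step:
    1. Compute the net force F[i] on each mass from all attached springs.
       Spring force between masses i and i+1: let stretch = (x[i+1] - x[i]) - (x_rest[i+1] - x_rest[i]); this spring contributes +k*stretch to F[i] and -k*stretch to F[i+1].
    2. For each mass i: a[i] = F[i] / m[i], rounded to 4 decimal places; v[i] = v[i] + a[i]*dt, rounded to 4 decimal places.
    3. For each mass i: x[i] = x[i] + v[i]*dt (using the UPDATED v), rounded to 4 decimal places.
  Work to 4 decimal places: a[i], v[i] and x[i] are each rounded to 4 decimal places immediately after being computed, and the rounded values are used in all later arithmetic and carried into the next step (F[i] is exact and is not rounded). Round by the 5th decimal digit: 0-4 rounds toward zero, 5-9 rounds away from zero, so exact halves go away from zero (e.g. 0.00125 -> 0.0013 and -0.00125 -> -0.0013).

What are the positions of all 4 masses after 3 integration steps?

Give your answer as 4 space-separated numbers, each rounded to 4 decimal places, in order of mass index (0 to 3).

Step 0: x=[5.0000 7.0000 10.0000 10.0000] v=[0.0000 0.0000 0.0000 0.0000]
Step 1: x=[4.8750 7.1250 9.6250 10.1875] v=[-0.5000 0.5000 -1.5000 0.7500]
Step 2: x=[4.6563 7.2813 9.0078 10.5274] v=[-0.8750 0.6250 -2.4688 1.3594]
Step 3: x=[4.3907 7.3253 8.3647 10.9598] v=[-1.0625 0.1758 -2.5723 1.7295]

Answer: 4.3907 7.3253 8.3647 10.9598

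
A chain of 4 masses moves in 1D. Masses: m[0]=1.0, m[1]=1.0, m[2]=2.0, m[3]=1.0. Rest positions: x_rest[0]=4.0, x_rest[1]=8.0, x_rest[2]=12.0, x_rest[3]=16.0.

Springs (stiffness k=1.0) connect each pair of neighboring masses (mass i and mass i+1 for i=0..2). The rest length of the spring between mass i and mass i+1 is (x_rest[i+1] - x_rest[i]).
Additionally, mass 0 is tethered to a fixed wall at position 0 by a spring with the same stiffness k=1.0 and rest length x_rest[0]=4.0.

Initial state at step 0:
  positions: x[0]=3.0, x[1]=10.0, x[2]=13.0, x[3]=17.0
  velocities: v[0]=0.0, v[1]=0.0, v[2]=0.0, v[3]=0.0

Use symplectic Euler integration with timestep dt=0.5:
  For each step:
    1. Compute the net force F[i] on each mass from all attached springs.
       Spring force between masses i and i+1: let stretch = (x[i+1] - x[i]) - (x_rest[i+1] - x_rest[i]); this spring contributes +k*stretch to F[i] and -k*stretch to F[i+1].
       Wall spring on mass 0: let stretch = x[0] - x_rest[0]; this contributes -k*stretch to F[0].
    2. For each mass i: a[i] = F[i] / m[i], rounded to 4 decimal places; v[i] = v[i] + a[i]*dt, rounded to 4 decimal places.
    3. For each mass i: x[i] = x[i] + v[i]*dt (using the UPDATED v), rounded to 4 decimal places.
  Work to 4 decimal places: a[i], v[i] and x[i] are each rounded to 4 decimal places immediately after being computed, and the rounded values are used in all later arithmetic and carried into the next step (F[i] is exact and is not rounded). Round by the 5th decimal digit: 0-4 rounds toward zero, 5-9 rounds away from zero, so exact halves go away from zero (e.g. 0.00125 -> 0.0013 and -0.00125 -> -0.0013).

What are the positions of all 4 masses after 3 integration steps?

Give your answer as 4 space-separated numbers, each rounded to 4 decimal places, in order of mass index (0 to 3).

Answer: 5.8204 7.2891 13.1094 17.1095

Derivation:
Step 0: x=[3.0000 10.0000 13.0000 17.0000] v=[0.0000 0.0000 0.0000 0.0000]
Step 1: x=[4.0000 9.0000 13.1250 17.0000] v=[2.0000 -2.0000 0.2500 0.0000]
Step 2: x=[5.2500 7.7813 13.2188 17.0313] v=[2.5000 -2.4375 0.1875 0.0625]
Step 3: x=[5.8204 7.2891 13.1094 17.1095] v=[1.1407 -0.9844 -0.2188 0.1563]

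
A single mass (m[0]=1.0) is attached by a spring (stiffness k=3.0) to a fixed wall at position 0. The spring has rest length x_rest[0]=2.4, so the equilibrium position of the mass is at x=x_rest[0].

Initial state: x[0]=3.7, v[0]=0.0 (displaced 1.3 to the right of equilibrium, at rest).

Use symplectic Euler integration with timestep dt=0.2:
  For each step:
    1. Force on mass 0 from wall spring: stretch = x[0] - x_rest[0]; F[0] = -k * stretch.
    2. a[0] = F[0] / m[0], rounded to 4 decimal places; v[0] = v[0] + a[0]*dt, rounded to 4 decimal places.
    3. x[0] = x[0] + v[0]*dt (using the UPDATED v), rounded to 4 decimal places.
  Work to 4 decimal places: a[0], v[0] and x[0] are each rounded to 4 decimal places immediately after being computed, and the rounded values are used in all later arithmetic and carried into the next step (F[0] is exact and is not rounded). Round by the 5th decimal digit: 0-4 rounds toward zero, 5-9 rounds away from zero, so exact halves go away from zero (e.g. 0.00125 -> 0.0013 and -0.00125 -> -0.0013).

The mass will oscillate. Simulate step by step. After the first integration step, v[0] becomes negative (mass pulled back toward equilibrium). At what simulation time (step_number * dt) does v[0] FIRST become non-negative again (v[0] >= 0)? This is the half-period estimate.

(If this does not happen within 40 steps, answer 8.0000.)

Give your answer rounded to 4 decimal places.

Step 0: x=[3.7000] v=[0.0000]
Step 1: x=[3.5440] v=[-0.7800]
Step 2: x=[3.2507] v=[-1.4664]
Step 3: x=[2.8553] v=[-1.9768]
Step 4: x=[2.4053] v=[-2.2500]
Step 5: x=[1.9547] v=[-2.2532]
Step 6: x=[1.5575] v=[-1.9860]
Step 7: x=[1.2614] v=[-1.4805]
Step 8: x=[1.1019] v=[-0.7973]
Step 9: x=[1.0982] v=[-0.0184]
Step 10: x=[1.2507] v=[0.7627]
First v>=0 after going negative at step 10, time=2.0000

Answer: 2.0000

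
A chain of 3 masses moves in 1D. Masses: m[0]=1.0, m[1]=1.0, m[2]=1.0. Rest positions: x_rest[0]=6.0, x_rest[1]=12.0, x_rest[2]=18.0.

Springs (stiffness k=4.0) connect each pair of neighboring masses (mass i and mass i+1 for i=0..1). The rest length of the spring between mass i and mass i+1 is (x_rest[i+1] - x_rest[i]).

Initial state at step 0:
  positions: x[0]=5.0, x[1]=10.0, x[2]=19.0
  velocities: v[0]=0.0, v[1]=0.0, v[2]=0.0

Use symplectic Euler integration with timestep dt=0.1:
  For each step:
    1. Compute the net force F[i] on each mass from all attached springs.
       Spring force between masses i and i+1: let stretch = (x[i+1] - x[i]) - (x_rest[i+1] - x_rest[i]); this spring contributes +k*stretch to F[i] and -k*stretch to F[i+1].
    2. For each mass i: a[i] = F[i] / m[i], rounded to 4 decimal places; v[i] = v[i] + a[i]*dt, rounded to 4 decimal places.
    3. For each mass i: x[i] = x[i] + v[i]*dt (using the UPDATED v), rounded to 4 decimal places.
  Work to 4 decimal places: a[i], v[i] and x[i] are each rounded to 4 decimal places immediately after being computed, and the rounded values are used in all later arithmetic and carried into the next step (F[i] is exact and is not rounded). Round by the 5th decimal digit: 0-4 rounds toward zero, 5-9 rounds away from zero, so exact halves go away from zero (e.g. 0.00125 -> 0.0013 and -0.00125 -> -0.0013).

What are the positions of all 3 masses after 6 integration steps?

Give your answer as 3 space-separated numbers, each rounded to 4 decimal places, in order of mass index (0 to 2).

Answer: 4.6345 12.1974 17.1680

Derivation:
Step 0: x=[5.0000 10.0000 19.0000] v=[0.0000 0.0000 0.0000]
Step 1: x=[4.9600 10.1600 18.8800] v=[-0.4000 1.6000 -1.2000]
Step 2: x=[4.8880 10.4608 18.6512] v=[-0.7200 3.0080 -2.2880]
Step 3: x=[4.7989 10.8663 18.3348] v=[-0.8909 4.0550 -3.1642]
Step 4: x=[4.7125 11.3278 17.9596] v=[-0.8639 4.6154 -3.7516]
Step 5: x=[4.6507 11.7900 17.5592] v=[-0.6178 4.6220 -4.0043]
Step 6: x=[4.6345 12.1974 17.1680] v=[-0.1621 4.0740 -3.9120]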